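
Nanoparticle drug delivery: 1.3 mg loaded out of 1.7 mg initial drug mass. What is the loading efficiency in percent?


Drug loading efficiency = (drug loaded / drug initial) * 100
DLE = 1.3 / 1.7 * 100
DLE = 0.7647 * 100
DLE = 76.47%

76.47


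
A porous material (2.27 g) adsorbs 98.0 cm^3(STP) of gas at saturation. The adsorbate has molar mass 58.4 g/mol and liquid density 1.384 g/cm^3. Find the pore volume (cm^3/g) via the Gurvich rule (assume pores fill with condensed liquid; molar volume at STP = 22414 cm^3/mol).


Moles adsorbed n = V_ads / 22414 = 98.0 / 22414 = 4.372267e-03 mol
Liquid volume V_liq = n * M / rho_liq = 4.372267e-03 * 58.4 / 1.384 = 0.18449 cm^3
Specific pore volume V_pore = V_liq / m_sample = 0.18449 / 2.27
V_pore = 0.0813 cm^3/g

0.0813


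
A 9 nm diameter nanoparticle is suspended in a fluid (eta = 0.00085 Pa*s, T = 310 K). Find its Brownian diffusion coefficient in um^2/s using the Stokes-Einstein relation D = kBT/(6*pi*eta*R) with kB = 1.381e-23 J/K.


Radius R = 9/2 = 4.5 nm = 4.5e-09 m
D = kB*T / (6*pi*eta*R)
D = 1.381e-23 * 310 / (6 * pi * 0.00085 * 4.5e-09)
D = 5.93776e-11 m^2/s = 59.378 um^2/s

59.378


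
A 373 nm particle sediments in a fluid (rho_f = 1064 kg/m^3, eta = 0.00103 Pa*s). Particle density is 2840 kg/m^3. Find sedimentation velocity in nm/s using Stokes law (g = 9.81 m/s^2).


Radius R = 373/2 nm = 1.865e-07 m
Density difference = 2840 - 1064 = 1776 kg/m^3
v = 2 * R^2 * (rho_p - rho_f) * g / (9 * eta)
v = 2 * (1.865e-07)^2 * 1776 * 9.81 / (9 * 0.00103)
v = 1.30743e-07 m/s = 130.7434 nm/s

130.7434


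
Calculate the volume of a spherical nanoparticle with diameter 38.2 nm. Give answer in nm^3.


Radius r = 38.2/2 = 19.1 nm
Volume V = (4/3) * pi * r^3
V = (4/3) * pi * (19.1)^3
V = 29186.95 nm^3

29186.95


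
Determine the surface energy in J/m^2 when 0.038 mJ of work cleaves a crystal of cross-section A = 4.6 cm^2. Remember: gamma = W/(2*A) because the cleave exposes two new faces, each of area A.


Convert: A = 4.6 cm^2 = 0.00046 m^2, W = 0.038 mJ = 3.8e-05 J
Cleaving exposes two faces of area A, so total new surface = 2*A and gamma = W / (2*A)
gamma = 3.8e-05 / (2 * 0.00046)
gamma = 0.041 J/m^2

0.041


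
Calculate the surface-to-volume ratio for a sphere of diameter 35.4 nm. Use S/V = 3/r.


Radius r = 35.4/2 = 17.7 nm
S/V = 3 / r = 3 / 17.7
S/V = 0.1695 nm^-1

0.1695


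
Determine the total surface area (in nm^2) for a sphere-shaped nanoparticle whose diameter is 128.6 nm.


Radius r = 128.6/2 = 64.3 nm
Surface area SA = 4 * pi * r^2
SA = 4 * pi * (64.3)^2
SA = 51955.53 nm^2

51955.53


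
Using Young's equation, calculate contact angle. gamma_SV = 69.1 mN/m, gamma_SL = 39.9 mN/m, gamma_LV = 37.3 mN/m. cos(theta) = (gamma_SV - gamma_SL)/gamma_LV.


cos(theta) = (gamma_SV - gamma_SL) / gamma_LV
cos(theta) = (69.1 - 39.9) / 37.3
cos(theta) = 0.782842
theta = arccos(0.782842) = 38.48 degrees

38.48


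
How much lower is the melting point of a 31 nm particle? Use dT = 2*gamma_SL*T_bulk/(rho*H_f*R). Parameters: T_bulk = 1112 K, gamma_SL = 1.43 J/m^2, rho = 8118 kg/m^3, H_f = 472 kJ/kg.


Radius R = 31/2 = 15.5 nm = 1.55e-08 m
Convert H_f = 472 kJ/kg = 472000 J/kg
dT = 2 * gamma_SL * T_bulk / (rho * H_f * R)
dT = 2 * 1.43 * 1112 / (8118 * 472000 * 1.55e-08)
dT = 53.5 K

53.5


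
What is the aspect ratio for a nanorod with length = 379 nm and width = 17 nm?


Aspect ratio AR = length / diameter
AR = 379 / 17
AR = 22.29

22.29


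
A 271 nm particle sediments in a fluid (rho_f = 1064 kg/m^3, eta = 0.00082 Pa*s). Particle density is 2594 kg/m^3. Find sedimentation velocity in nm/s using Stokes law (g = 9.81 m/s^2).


Radius R = 271/2 nm = 1.355e-07 m
Density difference = 2594 - 1064 = 1530 kg/m^3
v = 2 * R^2 * (rho_p - rho_f) * g / (9 * eta)
v = 2 * (1.355e-07)^2 * 1530 * 9.81 / (9 * 0.00082)
v = 7.46814e-08 m/s = 74.6814 nm/s

74.6814


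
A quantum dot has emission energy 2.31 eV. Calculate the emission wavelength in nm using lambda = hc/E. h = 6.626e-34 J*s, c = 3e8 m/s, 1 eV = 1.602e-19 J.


Convert energy: E = 2.31 eV = 2.31 * 1.602e-19 = 3.70062e-19 J
lambda = h*c / E = 6.626e-34 * 3e8 / 3.70062e-19
lambda = 5.37153e-07 m = 537.2 nm

537.2


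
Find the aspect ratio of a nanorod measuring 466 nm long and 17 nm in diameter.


Aspect ratio AR = length / diameter
AR = 466 / 17
AR = 27.41

27.41


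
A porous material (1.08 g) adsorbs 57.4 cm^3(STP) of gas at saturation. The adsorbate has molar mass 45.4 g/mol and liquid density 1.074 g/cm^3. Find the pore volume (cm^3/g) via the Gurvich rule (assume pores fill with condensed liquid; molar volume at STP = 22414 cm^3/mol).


Moles adsorbed n = V_ads / 22414 = 57.4 / 22414 = 2.560899e-03 mol
Liquid volume V_liq = n * M / rho_liq = 2.560899e-03 * 45.4 / 1.074 = 0.10825 cm^3
Specific pore volume V_pore = V_liq / m_sample = 0.10825 / 1.08
V_pore = 0.1002 cm^3/g

0.1002


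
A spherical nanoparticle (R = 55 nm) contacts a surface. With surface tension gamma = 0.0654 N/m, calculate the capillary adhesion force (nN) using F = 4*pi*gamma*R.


Convert radius: R = 55 nm = 5.5e-08 m
F = 4 * pi * gamma * R
F = 4 * pi * 0.0654 * 5.5e-08
F = 4.52012e-08 N = 45.2012 nN

45.2012


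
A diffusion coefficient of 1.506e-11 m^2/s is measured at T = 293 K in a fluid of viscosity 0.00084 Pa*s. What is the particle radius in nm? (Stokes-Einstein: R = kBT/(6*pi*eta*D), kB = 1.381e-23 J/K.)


Stokes-Einstein: R = kB*T / (6*pi*eta*D)
R = 1.381e-23 * 293 / (6 * pi * 0.00084 * 1.506e-11)
R = 1.6969e-08 m = 16.97 nm

16.97


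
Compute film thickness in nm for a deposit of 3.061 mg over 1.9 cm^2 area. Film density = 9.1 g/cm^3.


Convert: m = 3.061 mg = 3.0610e-06 kg, A = 1.9 cm^2 = 1.9000e-04 m^2, rho = 9.1 g/cm^3 = 9100 kg/m^3
t = m / (A * rho)
t = 3.0610e-06 / (1.9000e-04 * 9100)
t = 1.7704e-06 m = 1770.4 nm

1770.4


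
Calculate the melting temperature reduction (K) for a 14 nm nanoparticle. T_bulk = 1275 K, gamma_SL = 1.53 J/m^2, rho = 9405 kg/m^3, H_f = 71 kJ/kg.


Radius R = 14/2 = 7 nm = 7e-09 m
Convert H_f = 71 kJ/kg = 71000 J/kg
dT = 2 * gamma_SL * T_bulk / (rho * H_f * R)
dT = 2 * 1.53 * 1275 / (9405 * 71000 * 7e-09)
dT = 834.7 K

834.7


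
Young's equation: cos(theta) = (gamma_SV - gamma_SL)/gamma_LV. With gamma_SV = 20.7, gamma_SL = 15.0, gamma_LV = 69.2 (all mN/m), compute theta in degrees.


cos(theta) = (gamma_SV - gamma_SL) / gamma_LV
cos(theta) = (20.7 - 15.0) / 69.2
cos(theta) = 0.08237
theta = arccos(0.08237) = 85.28 degrees

85.28


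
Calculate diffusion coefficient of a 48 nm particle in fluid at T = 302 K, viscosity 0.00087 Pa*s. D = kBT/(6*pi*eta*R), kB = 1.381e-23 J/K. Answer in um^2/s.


Radius R = 48/2 = 24 nm = 2.4e-08 m
D = kB*T / (6*pi*eta*R)
D = 1.381e-23 * 302 / (6 * pi * 0.00087 * 2.4e-08)
D = 1.05967e-11 m^2/s = 10.597 um^2/s

10.597


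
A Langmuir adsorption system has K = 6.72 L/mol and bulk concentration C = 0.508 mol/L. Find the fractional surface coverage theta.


Langmuir isotherm: theta = K*C / (1 + K*C)
K*C = 6.72 * 0.508 = 3.41376
theta = 3.41376 / (1 + 3.41376) = 3.41376 / 4.41376
theta = 0.7734

0.7734


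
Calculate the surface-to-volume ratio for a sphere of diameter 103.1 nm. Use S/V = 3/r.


Radius r = 103.1/2 = 51.55 nm
S/V = 3 / r = 3 / 51.55
S/V = 0.0582 nm^-1

0.0582


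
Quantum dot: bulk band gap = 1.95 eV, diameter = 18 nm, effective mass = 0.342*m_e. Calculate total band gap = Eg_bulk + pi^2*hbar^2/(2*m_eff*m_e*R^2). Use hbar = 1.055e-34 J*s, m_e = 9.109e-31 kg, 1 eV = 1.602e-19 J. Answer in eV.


Radius R = 18/2 nm = 9e-09 m
Confinement energy dE = pi^2 * hbar^2 / (2 * m_eff * m_e * R^2)
dE = pi^2 * (1.055e-34)^2 / (2 * 0.342 * 9.109e-31 * (9e-09)^2) J, divided by 1.602e-19 J/eV
dE = 0.0136 eV
Total band gap = E_g(bulk) + dE = 1.95 + 0.0136 = 1.9636 eV

1.9636


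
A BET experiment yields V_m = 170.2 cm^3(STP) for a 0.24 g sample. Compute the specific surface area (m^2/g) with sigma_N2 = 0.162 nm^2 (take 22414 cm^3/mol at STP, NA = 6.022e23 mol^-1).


Number of moles in monolayer = V_m / 22414 = 170.2 / 22414 = 0.00759347
Number of molecules = moles * NA = 0.00759347 * 6.022e23
SA = molecules * sigma / mass
SA = (170.2 / 22414) * 6.022e23 * 0.162e-18 / 0.24
SA = 3086.6 m^2/g

3086.6


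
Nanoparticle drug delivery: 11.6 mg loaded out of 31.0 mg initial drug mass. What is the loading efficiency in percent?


Drug loading efficiency = (drug loaded / drug initial) * 100
DLE = 11.6 / 31.0 * 100
DLE = 0.3742 * 100
DLE = 37.42%

37.42


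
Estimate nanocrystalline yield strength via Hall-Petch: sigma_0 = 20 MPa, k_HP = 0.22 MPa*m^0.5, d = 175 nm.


d = 175 nm = 1.75e-07 m
sqrt(d) = 0.00041833
Hall-Petch contribution = k / sqrt(d) = 0.22 / 0.00041833 = 525.9 MPa
sigma = sigma_0 + k/sqrt(d) = 20 + 525.9 = 545.9 MPa

545.9


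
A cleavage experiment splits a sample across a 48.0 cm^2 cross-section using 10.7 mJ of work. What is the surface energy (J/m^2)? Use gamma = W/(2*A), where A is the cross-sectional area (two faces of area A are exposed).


Convert: A = 48.0 cm^2 = 0.0048 m^2, W = 10.7 mJ = 0.0107 J
Cleaving exposes two faces of area A, so total new surface = 2*A and gamma = W / (2*A)
gamma = 0.0107 / (2 * 0.0048)
gamma = 1.115 J/m^2

1.115


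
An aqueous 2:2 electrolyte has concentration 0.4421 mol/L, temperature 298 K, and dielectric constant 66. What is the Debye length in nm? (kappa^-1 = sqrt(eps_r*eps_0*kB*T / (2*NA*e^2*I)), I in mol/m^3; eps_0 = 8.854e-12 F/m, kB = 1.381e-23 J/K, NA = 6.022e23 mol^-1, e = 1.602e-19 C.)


Ionic strength I = 0.4421 * 2^2 * 1000 = 1768.4 mol/m^3
kappa^-1 = sqrt(66 * 8.854e-12 * 1.381e-23 * 298 / (2 * 6.022e23 * (1.602e-19)^2 * 1768.4))
kappa^-1 = 0.21 nm

0.21


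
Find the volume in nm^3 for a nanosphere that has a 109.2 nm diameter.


Radius r = 109.2/2 = 54.6 nm
Volume V = (4/3) * pi * r^3
V = (4/3) * pi * (54.6)^3
V = 681814.98 nm^3

681814.98


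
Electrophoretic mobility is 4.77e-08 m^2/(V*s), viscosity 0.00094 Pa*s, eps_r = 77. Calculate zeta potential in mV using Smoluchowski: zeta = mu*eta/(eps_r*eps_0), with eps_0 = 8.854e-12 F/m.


Smoluchowski equation: zeta = mu * eta / (eps_r * eps_0)
zeta = 4.77e-08 * 0.00094 / (77 * 8.854e-12)
zeta = 0.065768 V = 65.77 mV

65.77


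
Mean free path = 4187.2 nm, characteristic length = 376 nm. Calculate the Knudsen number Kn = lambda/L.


Knudsen number Kn = lambda / L
Kn = 4187.2 / 376
Kn = 11.1362

11.1362


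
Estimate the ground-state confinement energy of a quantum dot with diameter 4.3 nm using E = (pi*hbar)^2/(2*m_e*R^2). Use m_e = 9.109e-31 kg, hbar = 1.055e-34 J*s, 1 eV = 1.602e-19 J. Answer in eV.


Radius R = 4.3/2 = 2.15 nm = 2.15e-09 m
E = (pi * 1.055e-34)^2 / (2 * 9.109e-31 * (2.15e-09)^2)
E(J) = 1.30445e-20
E = E(J) / 1.602e-19 = 0.0814 eV

0.0814


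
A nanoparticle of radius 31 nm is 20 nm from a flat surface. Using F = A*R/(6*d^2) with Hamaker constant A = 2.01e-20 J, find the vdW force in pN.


Convert to SI: R = 31 nm = 3.1e-08 m, d = 20 nm = 2e-08 m
F = A * R / (6 * d^2)
F = 2.01e-20 * 3.1e-08 / (6 * (2e-08)^2)
F = 2.59625e-13 N = 0.26 pN

0.26


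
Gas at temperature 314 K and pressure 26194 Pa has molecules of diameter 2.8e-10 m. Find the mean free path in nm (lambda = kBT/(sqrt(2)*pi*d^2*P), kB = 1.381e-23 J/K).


Mean free path: lambda = kB*T / (sqrt(2) * pi * d^2 * P)
lambda = 1.381e-23 * 314 / (sqrt(2) * pi * (2.8e-10)^2 * 26194)
lambda = 4.7527e-07 m
lambda = 475.27 nm

475.27


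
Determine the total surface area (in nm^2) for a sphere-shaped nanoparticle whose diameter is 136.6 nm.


Radius r = 136.6/2 = 68.3 nm
Surface area SA = 4 * pi * r^2
SA = 4 * pi * (68.3)^2
SA = 58620.74 nm^2

58620.74


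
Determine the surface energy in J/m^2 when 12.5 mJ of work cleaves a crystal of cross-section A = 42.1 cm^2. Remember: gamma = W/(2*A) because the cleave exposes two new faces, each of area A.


Convert: A = 42.1 cm^2 = 0.00421 m^2, W = 12.5 mJ = 0.0125 J
Cleaving exposes two faces of area A, so total new surface = 2*A and gamma = W / (2*A)
gamma = 0.0125 / (2 * 0.00421)
gamma = 1.485 J/m^2

1.485


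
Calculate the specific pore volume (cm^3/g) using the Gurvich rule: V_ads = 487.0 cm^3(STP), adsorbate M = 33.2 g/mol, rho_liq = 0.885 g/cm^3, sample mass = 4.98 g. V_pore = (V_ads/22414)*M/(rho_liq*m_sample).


Moles adsorbed n = V_ads / 22414 = 487.0 / 22414 = 2.172749e-02 mol
Liquid volume V_liq = n * M / rho_liq = 2.172749e-02 * 33.2 / 0.885 = 0.81509 cm^3
Specific pore volume V_pore = V_liq / m_sample = 0.81509 / 4.98
V_pore = 0.1637 cm^3/g

0.1637


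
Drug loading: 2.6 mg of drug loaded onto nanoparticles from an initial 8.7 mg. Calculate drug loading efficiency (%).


Drug loading efficiency = (drug loaded / drug initial) * 100
DLE = 2.6 / 8.7 * 100
DLE = 0.2989 * 100
DLE = 29.89%

29.89


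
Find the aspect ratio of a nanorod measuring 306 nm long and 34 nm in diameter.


Aspect ratio AR = length / diameter
AR = 306 / 34
AR = 9.0

9.0


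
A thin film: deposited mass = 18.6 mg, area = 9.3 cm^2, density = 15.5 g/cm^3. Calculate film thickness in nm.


Convert: m = 18.6 mg = 1.8600e-05 kg, A = 9.3 cm^2 = 9.3000e-04 m^2, rho = 15.5 g/cm^3 = 15500 kg/m^3
t = m / (A * rho)
t = 1.8600e-05 / (9.3000e-04 * 15500)
t = 1.2903e-06 m = 1290.3 nm

1290.3


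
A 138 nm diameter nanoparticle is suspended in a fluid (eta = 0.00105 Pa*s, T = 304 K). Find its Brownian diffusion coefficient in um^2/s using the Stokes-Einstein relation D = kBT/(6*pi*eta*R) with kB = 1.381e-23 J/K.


Radius R = 138/2 = 69 nm = 6.9e-08 m
D = kB*T / (6*pi*eta*R)
D = 1.381e-23 * 304 / (6 * pi * 0.00105 * 6.9e-08)
D = 3.07417e-12 m^2/s = 3.074 um^2/s

3.074


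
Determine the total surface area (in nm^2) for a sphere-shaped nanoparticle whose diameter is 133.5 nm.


Radius r = 133.5/2 = 66.75 nm
Surface area SA = 4 * pi * r^2
SA = 4 * pi * (66.75)^2
SA = 55990.25 nm^2

55990.25


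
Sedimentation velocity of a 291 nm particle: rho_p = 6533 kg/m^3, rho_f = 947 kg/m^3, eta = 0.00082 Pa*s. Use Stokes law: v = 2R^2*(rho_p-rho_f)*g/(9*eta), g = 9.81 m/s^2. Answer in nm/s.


Radius R = 291/2 nm = 1.455e-07 m
Density difference = 6533 - 947 = 5586 kg/m^3
v = 2 * R^2 * (rho_p - rho_f) * g / (9 * eta)
v = 2 * (1.455e-07)^2 * 5586 * 9.81 / (9 * 0.00082)
v = 3.14391e-07 m/s = 314.3906 nm/s

314.3906


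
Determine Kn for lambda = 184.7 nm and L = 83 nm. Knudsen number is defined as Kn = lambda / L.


Knudsen number Kn = lambda / L
Kn = 184.7 / 83
Kn = 2.2253

2.2253


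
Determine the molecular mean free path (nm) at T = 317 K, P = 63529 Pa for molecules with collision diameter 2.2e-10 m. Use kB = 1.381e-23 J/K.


Mean free path: lambda = kB*T / (sqrt(2) * pi * d^2 * P)
lambda = 1.381e-23 * 317 / (sqrt(2) * pi * (2.2e-10)^2 * 63529)
lambda = 3.20458e-07 m
lambda = 320.46 nm

320.46


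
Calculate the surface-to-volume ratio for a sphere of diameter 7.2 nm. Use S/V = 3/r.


Radius r = 7.2/2 = 3.6 nm
S/V = 3 / r = 3 / 3.6
S/V = 0.8333 nm^-1

0.8333


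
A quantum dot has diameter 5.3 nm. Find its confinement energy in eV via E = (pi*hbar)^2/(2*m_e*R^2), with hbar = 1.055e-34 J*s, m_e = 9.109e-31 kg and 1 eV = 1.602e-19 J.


Radius R = 5.3/2 = 2.65 nm = 2.65e-09 m
E = (pi * 1.055e-34)^2 / (2 * 9.109e-31 * (2.65e-09)^2)
E(J) = 8.58642e-21
E = E(J) / 1.602e-19 = 0.0536 eV

0.0536


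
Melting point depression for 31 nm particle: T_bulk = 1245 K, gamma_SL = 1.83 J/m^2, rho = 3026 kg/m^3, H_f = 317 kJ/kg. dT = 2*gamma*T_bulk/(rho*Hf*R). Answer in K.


Radius R = 31/2 = 15.5 nm = 1.55e-08 m
Convert H_f = 317 kJ/kg = 317000 J/kg
dT = 2 * gamma_SL * T_bulk / (rho * H_f * R)
dT = 2 * 1.83 * 1245 / (3026 * 317000 * 1.55e-08)
dT = 306.5 K

306.5


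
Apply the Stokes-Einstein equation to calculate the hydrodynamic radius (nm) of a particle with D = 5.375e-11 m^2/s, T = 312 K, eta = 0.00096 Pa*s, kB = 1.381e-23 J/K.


Stokes-Einstein: R = kB*T / (6*pi*eta*D)
R = 1.381e-23 * 312 / (6 * pi * 0.00096 * 5.375e-11)
R = 4.42994e-09 m = 4.43 nm

4.43


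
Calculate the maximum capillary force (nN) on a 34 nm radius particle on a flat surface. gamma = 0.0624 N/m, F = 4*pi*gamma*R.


Convert radius: R = 34 nm = 3.4e-08 m
F = 4 * pi * gamma * R
F = 4 * pi * 0.0624 * 3.4e-08
F = 2.66608e-08 N = 26.6608 nN

26.6608


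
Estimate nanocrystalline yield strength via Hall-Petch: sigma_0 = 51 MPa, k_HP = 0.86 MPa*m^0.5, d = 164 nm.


d = 164 nm = 1.64e-07 m
sqrt(d) = 0.0004049691
Hall-Petch contribution = k / sqrt(d) = 0.86 / 0.0004049691 = 2123.6 MPa
sigma = sigma_0 + k/sqrt(d) = 51 + 2123.6 = 2174.6 MPa

2174.6


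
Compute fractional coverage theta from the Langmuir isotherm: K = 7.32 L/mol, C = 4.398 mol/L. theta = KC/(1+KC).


Langmuir isotherm: theta = K*C / (1 + K*C)
K*C = 7.32 * 4.398 = 32.19336
theta = 32.19336 / (1 + 32.19336) = 32.19336 / 33.19336
theta = 0.9699

0.9699


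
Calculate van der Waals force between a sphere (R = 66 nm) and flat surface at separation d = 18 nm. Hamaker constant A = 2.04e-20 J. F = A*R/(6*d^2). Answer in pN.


Convert to SI: R = 66 nm = 6.6e-08 m, d = 18 nm = 1.8e-08 m
F = A * R / (6 * d^2)
F = 2.04e-20 * 6.6e-08 / (6 * (1.8e-08)^2)
F = 6.92593e-13 N = 0.693 pN

0.693


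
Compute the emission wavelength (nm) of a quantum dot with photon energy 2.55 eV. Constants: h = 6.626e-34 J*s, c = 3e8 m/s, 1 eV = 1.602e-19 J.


Convert energy: E = 2.55 eV = 2.55 * 1.602e-19 = 4.0851e-19 J
lambda = h*c / E = 6.626e-34 * 3e8 / 4.0851e-19
lambda = 4.86598e-07 m = 486.6 nm

486.6


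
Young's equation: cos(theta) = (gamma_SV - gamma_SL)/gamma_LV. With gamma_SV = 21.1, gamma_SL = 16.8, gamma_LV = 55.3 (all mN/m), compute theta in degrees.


cos(theta) = (gamma_SV - gamma_SL) / gamma_LV
cos(theta) = (21.1 - 16.8) / 55.3
cos(theta) = 0.077758
theta = arccos(0.077758) = 85.54 degrees

85.54


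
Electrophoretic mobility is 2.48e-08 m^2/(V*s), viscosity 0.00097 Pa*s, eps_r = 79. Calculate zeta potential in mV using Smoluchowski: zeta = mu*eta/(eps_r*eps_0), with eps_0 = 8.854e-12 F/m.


Smoluchowski equation: zeta = mu * eta / (eps_r * eps_0)
zeta = 2.48e-08 * 0.00097 / (79 * 8.854e-12)
zeta = 0.034392 V = 34.39 mV

34.39


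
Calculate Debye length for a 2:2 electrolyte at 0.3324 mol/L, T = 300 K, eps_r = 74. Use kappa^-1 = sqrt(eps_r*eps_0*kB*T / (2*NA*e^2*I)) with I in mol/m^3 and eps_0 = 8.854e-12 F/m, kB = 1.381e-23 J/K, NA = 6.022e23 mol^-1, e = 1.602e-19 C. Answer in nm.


Ionic strength I = 0.3324 * 2^2 * 1000 = 1329.6 mol/m^3
kappa^-1 = sqrt(74 * 8.854e-12 * 1.381e-23 * 300 / (2 * 6.022e23 * (1.602e-19)^2 * 1329.6))
kappa^-1 = 0.257 nm

0.257


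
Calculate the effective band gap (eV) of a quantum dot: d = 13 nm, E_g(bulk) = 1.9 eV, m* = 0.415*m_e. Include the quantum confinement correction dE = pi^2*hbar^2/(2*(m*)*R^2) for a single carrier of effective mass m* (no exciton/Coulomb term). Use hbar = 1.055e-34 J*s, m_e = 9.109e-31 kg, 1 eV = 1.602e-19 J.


Radius R = 13/2 nm = 6.5e-09 m
Confinement energy dE = pi^2 * hbar^2 / (2 * m_eff * m_e * R^2)
dE = pi^2 * (1.055e-34)^2 / (2 * 0.415 * 9.109e-31 * (6.5e-09)^2) J, divided by 1.602e-19 J/eV
dE = 0.0215 eV
Total band gap = E_g(bulk) + dE = 1.9 + 0.0215 = 1.9215 eV

1.9215


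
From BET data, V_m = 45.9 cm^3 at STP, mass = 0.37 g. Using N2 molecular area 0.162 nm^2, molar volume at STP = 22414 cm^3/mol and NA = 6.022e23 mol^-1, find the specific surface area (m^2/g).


Number of moles in monolayer = V_m / 22414 = 45.9 / 22414 = 0.00204783
Number of molecules = moles * NA = 0.00204783 * 6.022e23
SA = molecules * sigma / mass
SA = (45.9 / 22414) * 6.022e23 * 0.162e-18 / 0.37
SA = 539.9 m^2/g

539.9


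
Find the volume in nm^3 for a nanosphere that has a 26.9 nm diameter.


Radius r = 26.9/2 = 13.45 nm
Volume V = (4/3) * pi * r^3
V = (4/3) * pi * (13.45)^3
V = 10191.91 nm^3

10191.91


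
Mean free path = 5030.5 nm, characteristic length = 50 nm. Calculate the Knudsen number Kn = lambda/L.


Knudsen number Kn = lambda / L
Kn = 5030.5 / 50
Kn = 100.61

100.61


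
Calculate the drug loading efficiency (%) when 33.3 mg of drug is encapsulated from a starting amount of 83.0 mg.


Drug loading efficiency = (drug loaded / drug initial) * 100
DLE = 33.3 / 83.0 * 100
DLE = 0.4012 * 100
DLE = 40.12%

40.12


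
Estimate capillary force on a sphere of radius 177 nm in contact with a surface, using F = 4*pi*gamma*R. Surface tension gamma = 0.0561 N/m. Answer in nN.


Convert radius: R = 177 nm = 1.77e-07 m
F = 4 * pi * gamma * R
F = 4 * pi * 0.0561 * 1.77e-07
F = 1.2478e-07 N = 124.7803 nN

124.7803


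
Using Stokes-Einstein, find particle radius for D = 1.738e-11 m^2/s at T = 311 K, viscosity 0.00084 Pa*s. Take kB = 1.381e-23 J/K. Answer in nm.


Stokes-Einstein: R = kB*T / (6*pi*eta*D)
R = 1.381e-23 * 311 / (6 * pi * 0.00084 * 1.738e-11)
R = 1.56072e-08 m = 15.61 nm

15.61


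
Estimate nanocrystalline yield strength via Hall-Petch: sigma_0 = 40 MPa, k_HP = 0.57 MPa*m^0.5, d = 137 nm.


d = 137 nm = 1.37e-07 m
sqrt(d) = 0.0003701351
Hall-Petch contribution = k / sqrt(d) = 0.57 / 0.0003701351 = 1540.0 MPa
sigma = sigma_0 + k/sqrt(d) = 40 + 1540.0 = 1580.0 MPa

1580.0


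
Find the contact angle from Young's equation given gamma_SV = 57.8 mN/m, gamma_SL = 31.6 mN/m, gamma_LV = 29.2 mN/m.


cos(theta) = (gamma_SV - gamma_SL) / gamma_LV
cos(theta) = (57.8 - 31.6) / 29.2
cos(theta) = 0.89726
theta = arccos(0.89726) = 26.2 degrees

26.2


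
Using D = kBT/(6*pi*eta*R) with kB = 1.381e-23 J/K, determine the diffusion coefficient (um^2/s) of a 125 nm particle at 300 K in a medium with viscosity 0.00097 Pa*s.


Radius R = 125/2 = 62.5 nm = 6.25e-08 m
D = kB*T / (6*pi*eta*R)
D = 1.381e-23 * 300 / (6 * pi * 0.00097 * 6.25e-08)
D = 3.62545e-12 m^2/s = 3.625 um^2/s

3.625


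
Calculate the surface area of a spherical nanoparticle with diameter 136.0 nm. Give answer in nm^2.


Radius r = 136.0/2 = 68 nm
Surface area SA = 4 * pi * r^2
SA = 4 * pi * (68)^2
SA = 58106.9 nm^2

58106.9


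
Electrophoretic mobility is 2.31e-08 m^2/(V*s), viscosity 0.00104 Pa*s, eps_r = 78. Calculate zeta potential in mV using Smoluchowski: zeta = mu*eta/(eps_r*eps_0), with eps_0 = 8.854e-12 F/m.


Smoluchowski equation: zeta = mu * eta / (eps_r * eps_0)
zeta = 2.31e-08 * 0.00104 / (78 * 8.854e-12)
zeta = 0.034787 V = 34.79 mV

34.79


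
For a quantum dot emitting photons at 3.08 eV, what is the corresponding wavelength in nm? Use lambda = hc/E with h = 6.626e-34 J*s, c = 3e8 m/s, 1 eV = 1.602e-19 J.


Convert energy: E = 3.08 eV = 3.08 * 1.602e-19 = 4.93416e-19 J
lambda = h*c / E = 6.626e-34 * 3e8 / 4.93416e-19
lambda = 4.02865e-07 m = 402.9 nm

402.9


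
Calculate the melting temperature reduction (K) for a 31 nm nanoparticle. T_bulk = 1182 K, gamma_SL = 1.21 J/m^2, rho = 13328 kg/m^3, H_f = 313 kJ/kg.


Radius R = 31/2 = 15.5 nm = 1.55e-08 m
Convert H_f = 313 kJ/kg = 313000 J/kg
dT = 2 * gamma_SL * T_bulk / (rho * H_f * R)
dT = 2 * 1.21 * 1182 / (13328 * 313000 * 1.55e-08)
dT = 44.2 K

44.2


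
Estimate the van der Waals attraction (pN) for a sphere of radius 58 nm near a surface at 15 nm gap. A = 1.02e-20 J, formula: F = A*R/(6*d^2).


Convert to SI: R = 58 nm = 5.8e-08 m, d = 15 nm = 1.5e-08 m
F = A * R / (6 * d^2)
F = 1.02e-20 * 5.8e-08 / (6 * (1.5e-08)^2)
F = 4.38222e-13 N = 0.438 pN

0.438


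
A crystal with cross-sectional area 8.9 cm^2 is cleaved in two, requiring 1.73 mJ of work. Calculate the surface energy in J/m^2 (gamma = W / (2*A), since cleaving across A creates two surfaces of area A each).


Convert: A = 8.9 cm^2 = 0.00089 m^2, W = 1.73 mJ = 0.00173 J
Cleaving exposes two faces of area A, so total new surface = 2*A and gamma = W / (2*A)
gamma = 0.00173 / (2 * 0.00089)
gamma = 0.972 J/m^2

0.972


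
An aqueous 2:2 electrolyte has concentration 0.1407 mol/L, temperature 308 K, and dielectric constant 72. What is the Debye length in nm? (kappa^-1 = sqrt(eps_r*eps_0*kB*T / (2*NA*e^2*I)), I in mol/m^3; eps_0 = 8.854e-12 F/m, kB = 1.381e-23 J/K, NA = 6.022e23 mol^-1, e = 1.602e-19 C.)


Ionic strength I = 0.1407 * 2^2 * 1000 = 562.8 mol/m^3
kappa^-1 = sqrt(72 * 8.854e-12 * 1.381e-23 * 308 / (2 * 6.022e23 * (1.602e-19)^2 * 562.8))
kappa^-1 = 0.395 nm

0.395


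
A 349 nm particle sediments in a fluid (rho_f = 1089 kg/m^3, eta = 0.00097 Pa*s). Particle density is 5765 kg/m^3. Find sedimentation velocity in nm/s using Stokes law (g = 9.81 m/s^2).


Radius R = 349/2 nm = 1.745e-07 m
Density difference = 5765 - 1089 = 4676 kg/m^3
v = 2 * R^2 * (rho_p - rho_f) * g / (9 * eta)
v = 2 * (1.745e-07)^2 * 4676 * 9.81 / (9 * 0.00097)
v = 3.2e-07 m/s = 320.0001 nm/s

320.0001


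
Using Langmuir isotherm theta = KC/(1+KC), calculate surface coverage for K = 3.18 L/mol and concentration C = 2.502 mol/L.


Langmuir isotherm: theta = K*C / (1 + K*C)
K*C = 3.18 * 2.502 = 7.95636
theta = 7.95636 / (1 + 7.95636) = 7.95636 / 8.95636
theta = 0.8883

0.8883


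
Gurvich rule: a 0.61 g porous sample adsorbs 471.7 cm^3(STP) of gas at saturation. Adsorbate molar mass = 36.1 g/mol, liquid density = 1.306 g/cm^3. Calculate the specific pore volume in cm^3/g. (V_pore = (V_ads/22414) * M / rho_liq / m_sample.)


Moles adsorbed n = V_ads / 22414 = 471.7 / 22414 = 2.104488e-02 mol
Liquid volume V_liq = n * M / rho_liq = 2.104488e-02 * 36.1 / 1.306 = 0.58172 cm^3
Specific pore volume V_pore = V_liq / m_sample = 0.58172 / 0.61
V_pore = 0.9536 cm^3/g

0.9536


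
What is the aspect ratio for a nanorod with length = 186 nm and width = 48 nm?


Aspect ratio AR = length / diameter
AR = 186 / 48
AR = 3.88

3.88


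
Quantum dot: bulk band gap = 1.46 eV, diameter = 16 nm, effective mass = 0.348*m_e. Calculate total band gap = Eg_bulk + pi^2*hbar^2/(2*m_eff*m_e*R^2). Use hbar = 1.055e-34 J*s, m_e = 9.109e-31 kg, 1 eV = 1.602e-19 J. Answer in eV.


Radius R = 16/2 nm = 8e-09 m
Confinement energy dE = pi^2 * hbar^2 / (2 * m_eff * m_e * R^2)
dE = pi^2 * (1.055e-34)^2 / (2 * 0.348 * 9.109e-31 * (8e-09)^2) J, divided by 1.602e-19 J/eV
dE = 0.0169 eV
Total band gap = E_g(bulk) + dE = 1.46 + 0.0169 = 1.4769 eV

1.4769


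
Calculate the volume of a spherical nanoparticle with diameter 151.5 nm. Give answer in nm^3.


Radius r = 151.5/2 = 75.75 nm
Volume V = (4/3) * pi * r^3
V = (4/3) * pi * (75.75)^3
V = 1820692.15 nm^3

1820692.15


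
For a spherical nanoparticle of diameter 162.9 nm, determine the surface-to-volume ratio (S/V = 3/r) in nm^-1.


Radius r = 162.9/2 = 81.45 nm
S/V = 3 / r = 3 / 81.45
S/V = 0.0368 nm^-1

0.0368


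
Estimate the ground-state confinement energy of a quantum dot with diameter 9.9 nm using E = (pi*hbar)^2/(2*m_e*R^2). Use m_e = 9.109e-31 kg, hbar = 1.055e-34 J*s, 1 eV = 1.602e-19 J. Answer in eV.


Radius R = 9.9/2 = 4.95 nm = 4.95e-09 m
E = (pi * 1.055e-34)^2 / (2 * 9.109e-31 * (4.95e-09)^2)
E(J) = 2.4609e-21
E = E(J) / 1.602e-19 = 0.0154 eV

0.0154


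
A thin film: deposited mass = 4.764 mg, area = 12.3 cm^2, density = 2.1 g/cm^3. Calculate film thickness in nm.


Convert: m = 4.764 mg = 4.7640e-06 kg, A = 12.3 cm^2 = 1.2300e-03 m^2, rho = 2.1 g/cm^3 = 2100 kg/m^3
t = m / (A * rho)
t = 4.7640e-06 / (1.2300e-03 * 2100)
t = 1.8444e-06 m = 1844.4 nm

1844.4


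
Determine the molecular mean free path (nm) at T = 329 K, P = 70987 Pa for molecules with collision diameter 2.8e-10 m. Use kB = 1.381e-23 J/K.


Mean free path: lambda = kB*T / (sqrt(2) * pi * d^2 * P)
lambda = 1.381e-23 * 329 / (sqrt(2) * pi * (2.8e-10)^2 * 70987)
lambda = 1.83751e-07 m
lambda = 183.75 nm

183.75


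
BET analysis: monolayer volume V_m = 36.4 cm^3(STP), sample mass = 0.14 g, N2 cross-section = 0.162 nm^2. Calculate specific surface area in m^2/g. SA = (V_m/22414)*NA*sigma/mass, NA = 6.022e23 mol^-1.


Number of moles in monolayer = V_m / 22414 = 36.4 / 22414 = 0.00162399
Number of molecules = moles * NA = 0.00162399 * 6.022e23
SA = molecules * sigma / mass
SA = (36.4 / 22414) * 6.022e23 * 0.162e-18 / 0.14
SA = 1131.6 m^2/g

1131.6


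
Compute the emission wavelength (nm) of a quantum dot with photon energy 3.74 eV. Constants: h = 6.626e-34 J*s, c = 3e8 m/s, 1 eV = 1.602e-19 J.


Convert energy: E = 3.74 eV = 3.74 * 1.602e-19 = 5.99148e-19 J
lambda = h*c / E = 6.626e-34 * 3e8 / 5.99148e-19
lambda = 3.31771e-07 m = 331.8 nm

331.8


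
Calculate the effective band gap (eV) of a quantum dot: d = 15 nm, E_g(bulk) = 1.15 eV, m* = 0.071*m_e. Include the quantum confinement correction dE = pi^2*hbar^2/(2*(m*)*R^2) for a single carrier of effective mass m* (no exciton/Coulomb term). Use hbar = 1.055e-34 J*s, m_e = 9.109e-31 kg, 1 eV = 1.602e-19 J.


Radius R = 15/2 nm = 7.5e-09 m
Confinement energy dE = pi^2 * hbar^2 / (2 * m_eff * m_e * R^2)
dE = pi^2 * (1.055e-34)^2 / (2 * 0.071 * 9.109e-31 * (7.5e-09)^2) J, divided by 1.602e-19 J/eV
dE = 0.0942 eV
Total band gap = E_g(bulk) + dE = 1.15 + 0.0942 = 1.2442 eV

1.2442


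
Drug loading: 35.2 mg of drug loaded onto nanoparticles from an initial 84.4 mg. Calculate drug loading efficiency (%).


Drug loading efficiency = (drug loaded / drug initial) * 100
DLE = 35.2 / 84.4 * 100
DLE = 0.4171 * 100
DLE = 41.71%

41.71


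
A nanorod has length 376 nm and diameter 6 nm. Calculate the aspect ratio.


Aspect ratio AR = length / diameter
AR = 376 / 6
AR = 62.67

62.67


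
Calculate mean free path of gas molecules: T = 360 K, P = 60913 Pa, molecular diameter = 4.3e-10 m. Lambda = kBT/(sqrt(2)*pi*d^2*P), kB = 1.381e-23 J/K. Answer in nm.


Mean free path: lambda = kB*T / (sqrt(2) * pi * d^2 * P)
lambda = 1.381e-23 * 360 / (sqrt(2) * pi * (4.3e-10)^2 * 60913)
lambda = 9.93538e-08 m
lambda = 99.35 nm

99.35


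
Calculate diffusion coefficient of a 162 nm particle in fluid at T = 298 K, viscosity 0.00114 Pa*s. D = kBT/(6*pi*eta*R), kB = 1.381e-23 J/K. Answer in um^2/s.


Radius R = 162/2 = 81 nm = 8.1e-08 m
D = kB*T / (6*pi*eta*R)
D = 1.381e-23 * 298 / (6 * pi * 0.00114 * 8.1e-08)
D = 2.36439e-12 m^2/s = 2.364 um^2/s

2.364


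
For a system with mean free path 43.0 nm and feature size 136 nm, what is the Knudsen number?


Knudsen number Kn = lambda / L
Kn = 43.0 / 136
Kn = 0.3162

0.3162


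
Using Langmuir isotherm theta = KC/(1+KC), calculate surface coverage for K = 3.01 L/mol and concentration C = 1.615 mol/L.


Langmuir isotherm: theta = K*C / (1 + K*C)
K*C = 3.01 * 1.615 = 4.86115
theta = 4.86115 / (1 + 4.86115) = 4.86115 / 5.86115
theta = 0.8294

0.8294


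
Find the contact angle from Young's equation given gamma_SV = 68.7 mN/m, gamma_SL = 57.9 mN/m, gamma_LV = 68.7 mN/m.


cos(theta) = (gamma_SV - gamma_SL) / gamma_LV
cos(theta) = (68.7 - 57.9) / 68.7
cos(theta) = 0.157205
theta = arccos(0.157205) = 80.96 degrees

80.96


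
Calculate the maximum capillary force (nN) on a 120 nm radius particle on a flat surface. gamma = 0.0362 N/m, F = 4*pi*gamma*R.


Convert radius: R = 120 nm = 1.2e-07 m
F = 4 * pi * gamma * R
F = 4 * pi * 0.0362 * 1.2e-07
F = 5.45883e-08 N = 54.5883 nN

54.5883


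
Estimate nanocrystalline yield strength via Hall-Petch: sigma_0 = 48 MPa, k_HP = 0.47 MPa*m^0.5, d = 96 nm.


d = 96 nm = 9.6e-08 m
sqrt(d) = 0.0003098387
Hall-Petch contribution = k / sqrt(d) = 0.47 / 0.0003098387 = 1516.9 MPa
sigma = sigma_0 + k/sqrt(d) = 48 + 1516.9 = 1564.9 MPa

1564.9


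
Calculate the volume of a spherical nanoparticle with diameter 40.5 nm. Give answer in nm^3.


Radius r = 40.5/2 = 20.25 nm
Volume V = (4/3) * pi * r^3
V = (4/3) * pi * (20.25)^3
V = 34782.73 nm^3

34782.73


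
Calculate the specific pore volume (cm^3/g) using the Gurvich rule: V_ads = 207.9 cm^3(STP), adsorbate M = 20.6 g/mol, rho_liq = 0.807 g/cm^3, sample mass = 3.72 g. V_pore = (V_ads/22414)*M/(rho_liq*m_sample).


Moles adsorbed n = V_ads / 22414 = 207.9 / 22414 = 9.275453e-03 mol
Liquid volume V_liq = n * M / rho_liq = 9.275453e-03 * 20.6 / 0.807 = 0.23677 cm^3
Specific pore volume V_pore = V_liq / m_sample = 0.23677 / 3.72
V_pore = 0.0636 cm^3/g

0.0636


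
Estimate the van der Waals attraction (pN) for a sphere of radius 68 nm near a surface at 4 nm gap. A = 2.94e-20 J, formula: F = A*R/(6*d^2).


Convert to SI: R = 68 nm = 6.8e-08 m, d = 4 nm = 4e-09 m
F = A * R / (6 * d^2)
F = 2.94e-20 * 6.8e-08 / (6 * (4e-09)^2)
F = 2.0825e-11 N = 20.825 pN

20.825


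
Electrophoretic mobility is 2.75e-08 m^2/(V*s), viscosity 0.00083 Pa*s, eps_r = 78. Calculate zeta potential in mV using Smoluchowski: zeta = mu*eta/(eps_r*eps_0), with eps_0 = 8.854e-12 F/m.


Smoluchowski equation: zeta = mu * eta / (eps_r * eps_0)
zeta = 2.75e-08 * 0.00083 / (78 * 8.854e-12)
zeta = 0.03305 V = 33.05 mV

33.05


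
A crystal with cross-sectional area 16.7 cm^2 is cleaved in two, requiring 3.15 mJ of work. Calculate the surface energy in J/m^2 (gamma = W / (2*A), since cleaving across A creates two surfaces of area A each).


Convert: A = 16.7 cm^2 = 0.00167 m^2, W = 3.15 mJ = 0.00315 J
Cleaving exposes two faces of area A, so total new surface = 2*A and gamma = W / (2*A)
gamma = 0.00315 / (2 * 0.00167)
gamma = 0.943 J/m^2

0.943


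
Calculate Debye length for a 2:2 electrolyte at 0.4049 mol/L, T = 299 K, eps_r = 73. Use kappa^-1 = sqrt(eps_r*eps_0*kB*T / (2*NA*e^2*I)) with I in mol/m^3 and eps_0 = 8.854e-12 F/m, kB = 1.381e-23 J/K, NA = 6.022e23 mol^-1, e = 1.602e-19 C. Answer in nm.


Ionic strength I = 0.4049 * 2^2 * 1000 = 1619.6 mol/m^3
kappa^-1 = sqrt(73 * 8.854e-12 * 1.381e-23 * 299 / (2 * 6.022e23 * (1.602e-19)^2 * 1619.6))
kappa^-1 = 0.231 nm

0.231


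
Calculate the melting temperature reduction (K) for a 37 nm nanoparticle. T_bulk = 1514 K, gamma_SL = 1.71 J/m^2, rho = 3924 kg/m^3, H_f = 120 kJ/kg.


Radius R = 37/2 = 18.5 nm = 1.85e-08 m
Convert H_f = 120 kJ/kg = 120000 J/kg
dT = 2 * gamma_SL * T_bulk / (rho * H_f * R)
dT = 2 * 1.71 * 1514 / (3924 * 120000 * 1.85e-08)
dT = 594.4 K

594.4


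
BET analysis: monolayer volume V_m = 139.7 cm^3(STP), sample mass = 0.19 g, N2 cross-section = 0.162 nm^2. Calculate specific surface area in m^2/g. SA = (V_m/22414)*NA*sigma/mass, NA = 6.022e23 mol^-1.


Number of moles in monolayer = V_m / 22414 = 139.7 / 22414 = 0.00623271
Number of molecules = moles * NA = 0.00623271 * 6.022e23
SA = molecules * sigma / mass
SA = (139.7 / 22414) * 6.022e23 * 0.162e-18 / 0.19
SA = 3200.2 m^2/g

3200.2


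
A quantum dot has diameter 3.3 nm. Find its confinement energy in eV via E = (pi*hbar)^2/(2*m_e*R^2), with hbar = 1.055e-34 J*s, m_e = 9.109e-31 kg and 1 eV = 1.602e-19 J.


Radius R = 3.3/2 = 1.65 nm = 1.65e-09 m
E = (pi * 1.055e-34)^2 / (2 * 9.109e-31 * (1.65e-09)^2)
E(J) = 2.21481e-20
E = E(J) / 1.602e-19 = 0.1383 eV

0.1383


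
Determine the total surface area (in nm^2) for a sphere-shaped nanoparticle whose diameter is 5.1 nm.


Radius r = 5.1/2 = 2.55 nm
Surface area SA = 4 * pi * r^2
SA = 4 * pi * (2.55)^2
SA = 81.71 nm^2

81.71


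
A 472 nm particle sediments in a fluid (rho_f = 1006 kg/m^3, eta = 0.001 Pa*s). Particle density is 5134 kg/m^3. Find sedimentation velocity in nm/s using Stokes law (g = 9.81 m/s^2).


Radius R = 472/2 nm = 2.36e-07 m
Density difference = 5134 - 1006 = 4128 kg/m^3
v = 2 * R^2 * (rho_p - rho_f) * g / (9 * eta)
v = 2 * (2.36e-07)^2 * 4128 * 9.81 / (9 * 0.001)
v = 5.01211e-07 m/s = 501.2105 nm/s

501.2105


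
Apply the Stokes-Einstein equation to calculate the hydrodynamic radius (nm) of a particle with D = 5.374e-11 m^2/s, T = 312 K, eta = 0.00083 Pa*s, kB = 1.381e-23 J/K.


Stokes-Einstein: R = kB*T / (6*pi*eta*D)
R = 1.381e-23 * 312 / (6 * pi * 0.00083 * 5.374e-11)
R = 5.12473e-09 m = 5.12 nm

5.12


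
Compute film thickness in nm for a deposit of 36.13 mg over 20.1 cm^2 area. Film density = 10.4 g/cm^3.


Convert: m = 36.13 mg = 3.6130e-05 kg, A = 20.1 cm^2 = 2.0100e-03 m^2, rho = 10.4 g/cm^3 = 10400 kg/m^3
t = m / (A * rho)
t = 3.6130e-05 / (2.0100e-03 * 10400)
t = 1.7284e-06 m = 1728.4 nm

1728.4


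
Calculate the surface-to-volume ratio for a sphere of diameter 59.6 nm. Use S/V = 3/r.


Radius r = 59.6/2 = 29.8 nm
S/V = 3 / r = 3 / 29.8
S/V = 0.1007 nm^-1

0.1007


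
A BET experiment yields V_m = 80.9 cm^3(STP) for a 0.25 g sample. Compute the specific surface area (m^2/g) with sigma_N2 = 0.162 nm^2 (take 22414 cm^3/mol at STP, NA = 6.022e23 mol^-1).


Number of moles in monolayer = V_m / 22414 = 80.9 / 22414 = 0.00360935
Number of molecules = moles * NA = 0.00360935 * 6.022e23
SA = molecules * sigma / mass
SA = (80.9 / 22414) * 6.022e23 * 0.162e-18 / 0.25
SA = 1408.5 m^2/g

1408.5


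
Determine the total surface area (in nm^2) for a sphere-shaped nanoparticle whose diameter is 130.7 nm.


Radius r = 130.7/2 = 65.35 nm
Surface area SA = 4 * pi * r^2
SA = 4 * pi * (65.35)^2
SA = 53666.23 nm^2

53666.23


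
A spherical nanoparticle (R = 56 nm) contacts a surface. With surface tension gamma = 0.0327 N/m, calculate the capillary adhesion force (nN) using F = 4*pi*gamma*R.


Convert radius: R = 56 nm = 5.6e-08 m
F = 4 * pi * gamma * R
F = 4 * pi * 0.0327 * 5.6e-08
F = 2.30115e-08 N = 23.0115 nN

23.0115


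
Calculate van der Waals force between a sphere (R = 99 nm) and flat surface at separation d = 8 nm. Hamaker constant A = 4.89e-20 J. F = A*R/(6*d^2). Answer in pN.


Convert to SI: R = 99 nm = 9.9e-08 m, d = 8 nm = 8e-09 m
F = A * R / (6 * d^2)
F = 4.89e-20 * 9.9e-08 / (6 * (8e-09)^2)
F = 1.2607e-11 N = 12.607 pN

12.607


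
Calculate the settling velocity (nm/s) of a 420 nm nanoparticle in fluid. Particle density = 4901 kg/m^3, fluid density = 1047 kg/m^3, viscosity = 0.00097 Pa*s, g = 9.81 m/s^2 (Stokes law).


Radius R = 420/2 nm = 2.1e-07 m
Density difference = 4901 - 1047 = 3854 kg/m^3
v = 2 * R^2 * (rho_p - rho_f) * g / (9 * eta)
v = 2 * (2.1e-07)^2 * 3854 * 9.81 / (9 * 0.00097)
v = 3.81975e-07 m/s = 381.9751 nm/s

381.9751


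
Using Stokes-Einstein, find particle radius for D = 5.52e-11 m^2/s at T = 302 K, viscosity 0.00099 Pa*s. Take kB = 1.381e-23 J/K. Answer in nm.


Stokes-Einstein: R = kB*T / (6*pi*eta*D)
R = 1.381e-23 * 302 / (6 * pi * 0.00099 * 5.52e-11)
R = 4.04879e-09 m = 4.05 nm

4.05


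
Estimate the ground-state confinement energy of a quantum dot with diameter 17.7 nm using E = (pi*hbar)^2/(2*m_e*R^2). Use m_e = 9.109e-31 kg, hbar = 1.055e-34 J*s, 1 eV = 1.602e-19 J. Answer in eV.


Radius R = 17.7/2 = 8.85 nm = 8.85e-09 m
E = (pi * 1.055e-34)^2 / (2 * 9.109e-31 * (8.85e-09)^2)
E(J) = 7.6987e-22
E = E(J) / 1.602e-19 = 0.0048 eV

0.0048


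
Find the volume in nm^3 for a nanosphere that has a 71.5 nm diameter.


Radius r = 71.5/2 = 35.75 nm
Volume V = (4/3) * pi * r^3
V = (4/3) * pi * (35.75)^3
V = 191388.9 nm^3

191388.9


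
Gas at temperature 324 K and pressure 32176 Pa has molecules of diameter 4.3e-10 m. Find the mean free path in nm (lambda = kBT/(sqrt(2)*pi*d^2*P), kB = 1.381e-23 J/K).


Mean free path: lambda = kB*T / (sqrt(2) * pi * d^2 * P)
lambda = 1.381e-23 * 324 / (sqrt(2) * pi * (4.3e-10)^2 * 32176)
lambda = 1.6928e-07 m
lambda = 169.28 nm

169.28


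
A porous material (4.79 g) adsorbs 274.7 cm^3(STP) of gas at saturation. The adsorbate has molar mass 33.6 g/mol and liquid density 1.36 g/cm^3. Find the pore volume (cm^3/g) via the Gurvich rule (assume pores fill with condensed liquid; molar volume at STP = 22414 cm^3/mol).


Moles adsorbed n = V_ads / 22414 = 274.7 / 22414 = 1.225573e-02 mol
Liquid volume V_liq = n * M / rho_liq = 1.225573e-02 * 33.6 / 1.36 = 0.30279 cm^3
Specific pore volume V_pore = V_liq / m_sample = 0.30279 / 4.79
V_pore = 0.0632 cm^3/g

0.0632


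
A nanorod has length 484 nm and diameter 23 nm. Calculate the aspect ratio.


Aspect ratio AR = length / diameter
AR = 484 / 23
AR = 21.04

21.04


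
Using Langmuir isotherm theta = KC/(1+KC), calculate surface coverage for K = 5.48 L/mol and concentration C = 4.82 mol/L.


Langmuir isotherm: theta = K*C / (1 + K*C)
K*C = 5.48 * 4.82 = 26.4136
theta = 26.4136 / (1 + 26.4136) = 26.4136 / 27.4136
theta = 0.9635

0.9635
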